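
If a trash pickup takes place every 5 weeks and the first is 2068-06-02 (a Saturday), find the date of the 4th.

2068-09-15

The 4th occurrence is 3 intervals after the first: 3 × 35 = 105 days after 2068-06-02.
June has 30 days — 28 days to the end of June leaves 77.
July has 31 days (46 left).
August has 31 days (15 left).
15 days into September → 2068-09-15.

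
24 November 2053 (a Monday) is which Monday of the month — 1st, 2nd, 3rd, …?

Day 24 falls in week ⌈24/7⌉ of the month.
Days 1–7 hold the 1st Monday, 8–14 the 2nd, 15–21 the 3rd, 22–28 the 4th, 29–31 the 5th.
24 is in the range for the 4th.

4th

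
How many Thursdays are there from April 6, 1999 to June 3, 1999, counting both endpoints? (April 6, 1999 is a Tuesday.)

April 6, 1999 is a Tuesday; the first Thursday on or after it is April 8, 1999 (2 days later).
From April 8, 1999 to June 3, 1999: 22 + 31 + 3 = 56 days (rest of April, May, June).
56 ÷ 7 = 8 full weeks with remainder 0, so 8 more Thursdays after the first → 9.

9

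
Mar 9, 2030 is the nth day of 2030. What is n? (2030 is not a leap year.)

68

Days in months before Mar: 31 + 28 = 59.
Plus 9 days into Mar → day 68.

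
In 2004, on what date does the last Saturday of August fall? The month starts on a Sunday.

August 2004 begins on a Sunday, so the first Saturday is August 7 (6 days later).
August 2004 has 31 days. Adding weeks: 7, 14, 21, 28 — the last one ≤ 31 is the 28th.

28 August 2004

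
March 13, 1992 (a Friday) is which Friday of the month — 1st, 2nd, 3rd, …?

2nd

Day 13 falls in week ⌈13/7⌉ of the month.
Days 1–7 hold the 1st Friday, 8–14 the 2nd, 15–21 the 3rd, 22–28 the 4th, 29–31 the 5th.
13 is in the range for the 2nd.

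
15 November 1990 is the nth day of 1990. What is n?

Days in months before November: 31 + 28 + 31 + 30 + 31 + 30 + 31 + 31 + 30 + 31 = 304.
Plus 15 days into November → day 319.

319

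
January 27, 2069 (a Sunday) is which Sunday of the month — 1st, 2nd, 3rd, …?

Day 27 falls in week ⌈27/7⌉ of the month.
Days 1–7 hold the 1st Sunday, 8–14 the 2nd, 15–21 the 3rd, 22–28 the 4th, 29–31 the 5th.
27 is in the range for the 4th.

4th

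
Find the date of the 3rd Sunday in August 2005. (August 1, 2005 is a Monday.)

August 2005 begins on a Monday, so the first Sunday is August 7 (6 days later).
The 3rd Sunday is 2 weeks later: 7 + 14 = 21.

21 August 2005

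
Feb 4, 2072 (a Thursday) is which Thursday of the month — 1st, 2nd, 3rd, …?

Day 4 falls in week ⌈4/7⌉ of the month.
Days 1–7 hold the 1st Thursday, 8–14 the 2nd, 15–21 the 3rd, 22–28 the 4th, 29–31 the 5th.
4 is in the range for the 1st.

1st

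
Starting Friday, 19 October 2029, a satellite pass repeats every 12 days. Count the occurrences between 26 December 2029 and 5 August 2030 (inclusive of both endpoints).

Occurrences land 12·i days after 19 October 2029 for i = 0, 1, 2, …
26 December 2029 is 68 days after the start; 68 ÷ 12 = 5 remainder 8; since the remainder is 8, round up to i = 6. First occurrence in the window: #7 on 30 December 2029 (6×12 = 72 days in).
5 August 2030 is 290 days after the start; 290 ÷ 12 = 24 remainder 2. Last occurrence in the window: #25 on 3 August 2030.
Occurrences #7 through #25: 19 in total.

19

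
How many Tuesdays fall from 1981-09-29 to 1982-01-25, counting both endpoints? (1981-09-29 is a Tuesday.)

17

1981-09-29 is a Tuesday; the first Tuesday on or after it is 1981-09-29.
From 1981-09-29 to 1982-01-25: 1 + 31 + 30 + 31 + 25 = 118 days (rest of September, October, November, December, January).
118 ÷ 7 = 16 full weeks with remainder 6, so 16 more Tuesdays after the first → 17.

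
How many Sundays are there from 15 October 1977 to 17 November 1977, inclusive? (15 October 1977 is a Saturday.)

5

15 October 1977 is a Saturday; the first Sunday on or after it is 16 October 1977 (1 day later).
From 16 October 1977 to 17 November 1977: 15 + 17 = 32 days (rest of October, November).
32 ÷ 7 = 4 full weeks with remainder 4, so 4 more Sundays after the first → 5.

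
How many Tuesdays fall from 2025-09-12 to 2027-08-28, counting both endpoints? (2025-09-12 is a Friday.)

2025-09-12 is a Friday; the first Tuesday on or after it is 2025-09-16 (4 days later).
From 2025-09-16 to 2027-08-28: 106 + 365 + 240 = 711 days (rest of 2025, 2026, to 2027-08-28 in 2027).
711 ÷ 7 = 101 full weeks with remainder 4, so 101 more Tuesdays after the first → 102.

102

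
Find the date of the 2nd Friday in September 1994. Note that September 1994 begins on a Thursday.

September 1994 begins on a Thursday, so the first Friday is September 2 (1 day later).
The 2nd Friday is 1 weeks later: 2 + 7 = 9.

September 9, 1994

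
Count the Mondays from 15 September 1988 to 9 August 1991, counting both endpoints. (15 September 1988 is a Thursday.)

15 September 1988 is a Thursday; the first Monday on or after it is 19 September 1988 (4 days later).
From 19 September 1988 to 9 August 1991: 103 + 365 + 365 + 221 = 1054 days (rest of 1988, 1989, 1990, to 9 August 1991 in 1991).
1054 ÷ 7 = 150 full weeks with remainder 4, so 150 more Mondays after the first → 151.

151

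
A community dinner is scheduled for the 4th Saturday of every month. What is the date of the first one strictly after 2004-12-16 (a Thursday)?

2004-12-25

December 2004 starts on a Wednesday; its first Saturday is the 4th, so the 4th Saturday is the 25th — 2004-12-25.
2004-12-25 is after 2004-12-16, so that is the next one.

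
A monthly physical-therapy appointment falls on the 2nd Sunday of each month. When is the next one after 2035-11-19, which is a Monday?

November 2035 starts on a Thursday; its first Sunday is the 4th, so the 2nd Sunday is the 11th — 2035-11-11.
That is not after 2035-11-19, so look at December 2035.
December 2035 starts on a Saturday; its first Sunday is the 2nd, so the 2nd Sunday is the 9th — 2035-12-09.

2035-12-09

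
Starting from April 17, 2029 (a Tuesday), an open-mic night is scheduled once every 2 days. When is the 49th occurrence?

The 49th occurrence is 48 intervals after the first: 48 × 2 = 96 days after April 17, 2029.
April has 30 days — 13 days to the end of April leaves 83.
May has 31 days (52 left).
June has 30 days (22 left).
22 days into July → July 22, 2029.

July 22, 2029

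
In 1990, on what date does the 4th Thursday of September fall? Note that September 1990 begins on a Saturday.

September 27, 1990

September 1990 begins on a Saturday, so the first Thursday is September 6 (5 days later).
The 4th Thursday is 3 weeks later: 6 + 21 = 27.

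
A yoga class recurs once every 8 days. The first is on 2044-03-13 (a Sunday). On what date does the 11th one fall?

2044-06-01

The 11th occurrence is 10 intervals after the first: 10 × 8 = 80 days after 2044-03-13.
March has 31 days — 18 days to the end of March leaves 62.
April has 30 days (32 left).
May has 31 days (1 left).
1 day into June → 2044-06-01.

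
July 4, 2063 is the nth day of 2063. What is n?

185

Days in months before July: 31 + 28 + 31 + 30 + 31 + 30 = 181.
Plus 4 days into July → day 185.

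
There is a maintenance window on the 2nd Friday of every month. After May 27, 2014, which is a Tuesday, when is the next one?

May 2014 starts on a Thursday; its first Friday is the 2nd, so the 2nd Friday is the 9th — May 9, 2014.
That is not after May 27, 2014, so look at June 2014.
June 2014 starts on a Sunday; its first Friday is the 6th, so the 2nd Friday is the 13th — June 13, 2014.

June 13, 2014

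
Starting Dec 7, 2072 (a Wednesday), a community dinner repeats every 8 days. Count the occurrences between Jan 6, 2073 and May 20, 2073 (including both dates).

Occurrences land 8·i days after Dec 7, 2072 for i = 0, 1, 2, …
Jan 6, 2073 is 30 days after the start; 30 ÷ 8 = 3 remainder 6; since the remainder is 6, round up to i = 4. First occurrence in the window: #5 on Jan 8, 2073 (4×8 = 32 days in).
May 20, 2073 is 164 days after the start; 164 ÷ 8 = 20 remainder 4. Last occurrence in the window: #21 on May 16, 2073.
Occurrences #5 through #21: 17 in total.

17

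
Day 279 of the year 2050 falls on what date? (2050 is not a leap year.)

January has 31 days (279 − 31 = 248 remain).
February has 28 days (248 − 28 = 220 remain).
March has 31 days (220 − 31 = 189 remain).
April has 30 days (189 − 30 = 159 remain).
May has 31 days (159 − 31 = 128 remain).
June has 30 days (128 − 30 = 98 remain).
July has 31 days (98 − 31 = 67 remain).
August has 31 days (67 − 31 = 36 remain).
September has 30 days (36 − 30 = 6 remain).
6 into October → October 6.

2050-10-06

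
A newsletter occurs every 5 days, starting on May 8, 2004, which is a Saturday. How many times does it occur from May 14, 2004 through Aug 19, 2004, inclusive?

19

Occurrences land 5·i days after May 8, 2004 for i = 0, 1, 2, …
May 14, 2004 is 6 days after the start; 6 ÷ 5 = 1 remainder 1; since the remainder is 1, round up to i = 2. First occurrence in the window: #3 on May 18, 2004 (2×5 = 10 days in).
Aug 19, 2004 is 103 days after the start; 103 ÷ 5 = 20 remainder 3. Last occurrence in the window: #21 on Aug 16, 2004.
Occurrences #3 through #21: 19 in total.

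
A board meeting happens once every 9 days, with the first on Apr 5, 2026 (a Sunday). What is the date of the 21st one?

Oct 2, 2026

The 21st occurrence is 20 intervals after the first: 20 × 9 = 180 days after Apr 5, 2026.
Apr has 30 days — 25 days to the end of Apr leaves 155.
May has 31 days (124 left).
Jun has 30 days (94 left).
Jul has 31 days (63 left).
Aug has 31 days (32 left).
Sep has 30 days (2 left).
2 days into Oct → Oct 2, 2026.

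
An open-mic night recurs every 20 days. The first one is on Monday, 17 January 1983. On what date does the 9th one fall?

The 9th occurrence is 8 intervals after the first: 8 × 20 = 160 days after 17 January 1983.
January has 31 days — 14 days to the end of January leaves 146.
February has 28 days (118 left).
March has 31 days (87 left).
April has 30 days (57 left).
May has 31 days (26 left).
26 days into June → 26 June 1983.

26 June 1983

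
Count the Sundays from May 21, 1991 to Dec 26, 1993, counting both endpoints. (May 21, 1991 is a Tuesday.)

136

May 21, 1991 is a Tuesday; the first Sunday on or after it is May 26, 1991 (5 days later).
From May 26, 1991 to Dec 26, 1993: 219 + 366 + 360 = 945 days (rest of 1991, 1992, to Dec 26, 1993 in 1993).
945 ÷ 7 = 135 full weeks with remainder 0, so 135 more Sundays after the first → 136.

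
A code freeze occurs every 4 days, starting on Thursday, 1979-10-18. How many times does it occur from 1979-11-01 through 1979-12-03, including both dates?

8

Occurrences land 4·i days after 1979-10-18 for i = 0, 1, 2, …
1979-11-01 is 14 days after the start; 14 ÷ 4 = 3 remainder 2; since the remainder is 2, round up to i = 4. First occurrence in the window: #5 on 1979-11-03 (4×4 = 16 days in).
1979-12-03 is 46 days after the start; 46 ÷ 4 = 11 remainder 2. Last occurrence in the window: #12 on 1979-12-01.
Occurrences #5 through #12: 8 in total.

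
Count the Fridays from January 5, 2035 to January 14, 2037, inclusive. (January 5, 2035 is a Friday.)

106

January 5, 2035 is a Friday; the first Friday on or after it is January 5, 2035.
From January 5, 2035 to January 14, 2037: 360 + 366 + 14 = 740 days (rest of 2035, 2036, to January 14, 2037 in 2037).
740 ÷ 7 = 105 full weeks with remainder 5, so 105 more Fridays after the first → 106.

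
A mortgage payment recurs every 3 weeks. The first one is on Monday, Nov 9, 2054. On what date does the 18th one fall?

The 18th occurrence is 17 intervals after the first: 17 × 21 = 357 days after Nov 9, 2054.
Nov has 30 days — 21 days to the end of Nov leaves 336.
Dec has 31 days (305 left).
Jan has 31 days (274 left).
Feb has 28 days (246 left).
Mar has 31 days (215 left).
Apr has 30 days (185 left).
May has 31 days (154 left).
Jun has 30 days (124 left).
Jul has 31 days (93 left).
Aug has 31 days (62 left).
Sep has 30 days (32 left).
Oct has 31 days (1 left).
1 day into Nov → Nov 1, 2055.

Nov 1, 2055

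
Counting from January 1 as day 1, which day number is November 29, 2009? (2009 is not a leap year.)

333

Days in months before November: 31 + 28 + 31 + 30 + 31 + 30 + 31 + 31 + 30 + 31 = 304.
Plus 29 days into November → day 333.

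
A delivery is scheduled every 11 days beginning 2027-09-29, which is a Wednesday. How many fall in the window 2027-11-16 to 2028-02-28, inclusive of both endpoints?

Occurrences land 11·i days after 2027-09-29 for i = 0, 1, 2, …
2027-11-16 is 48 days after the start; 48 ÷ 11 = 4 remainder 4; since the remainder is 4, round up to i = 5. First occurrence in the window: #6 on 2027-11-23 (5×11 = 55 days in).
2028-02-28 is 152 days after the start; 152 ÷ 11 = 13 remainder 9. Last occurrence in the window: #14 on 2028-02-19.
Occurrences #6 through #14: 9 in total.

9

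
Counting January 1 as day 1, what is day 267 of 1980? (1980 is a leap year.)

September 23, 1980

January has 31 days (267 − 31 = 236 remain).
February has 29 days (236 − 29 = 207 remain).
March has 31 days (207 − 31 = 176 remain).
April has 30 days (176 − 30 = 146 remain).
May has 31 days (146 − 31 = 115 remain).
June has 30 days (115 − 30 = 85 remain).
July has 31 days (85 − 31 = 54 remain).
August has 31 days (54 − 31 = 23 remain).
23 into September → September 23.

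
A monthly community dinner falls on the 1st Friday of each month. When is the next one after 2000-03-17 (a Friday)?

March 2000 starts on a Wednesday, so its 1st Friday is 2000-03-03 (2 days in).
That is not after 2000-03-17, so look at April 2000.
April 2000 starts on a Saturday, so its 1st Friday is 2000-04-07 (6 days in).

2000-04-07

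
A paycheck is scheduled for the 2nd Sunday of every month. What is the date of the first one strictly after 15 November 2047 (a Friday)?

8 December 2047

November 2047 starts on a Friday; its first Sunday is the 3rd, so the 2nd Sunday is the 10th — 10 November 2047.
That is not after 15 November 2047, so look at December 2047.
December 2047 starts on a Sunday; its first Sunday is the 1st, so the 2nd Sunday is the 8th — 8 December 2047.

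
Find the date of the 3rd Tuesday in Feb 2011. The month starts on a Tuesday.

Feb 15, 2011

Feb 2011 begins on a Tuesday, so the first Tuesday is Feb 1.
The 3rd Tuesday is 2 weeks later: 1 + 14 = 15.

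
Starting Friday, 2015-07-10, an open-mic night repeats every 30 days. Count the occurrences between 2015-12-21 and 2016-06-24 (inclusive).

Occurrences land 30·i days after 2015-07-10 for i = 0, 1, 2, …
2015-12-21 is 164 days after the start; 164 ÷ 30 = 5 remainder 14; since the remainder is 14, round up to i = 6. First occurrence in the window: #7 on 2016-01-06 (6×30 = 180 days in).
2016-06-24 is 350 days after the start; 350 ÷ 30 = 11 remainder 20. Last occurrence in the window: #12 on 2016-06-04.
Occurrences #7 through #12: 6 in total.

6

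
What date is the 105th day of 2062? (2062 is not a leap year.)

January has 31 days (105 − 31 = 74 remain).
February has 28 days (74 − 28 = 46 remain).
March has 31 days (46 − 31 = 15 remain).
15 into April → April 15.

2062-04-15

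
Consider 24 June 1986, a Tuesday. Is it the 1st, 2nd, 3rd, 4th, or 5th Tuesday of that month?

Day 24 falls in week ⌈24/7⌉ of the month.
Days 1–7 hold the 1st Tuesday, 8–14 the 2nd, 15–21 the 3rd, 22–28 the 4th, 29–31 the 5th.
24 is in the range for the 4th.

4th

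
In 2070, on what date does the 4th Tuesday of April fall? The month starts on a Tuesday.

April 2070 begins on a Tuesday, so the first Tuesday is April 1.
The 4th Tuesday is 3 weeks later: 1 + 21 = 22.

22 April 2070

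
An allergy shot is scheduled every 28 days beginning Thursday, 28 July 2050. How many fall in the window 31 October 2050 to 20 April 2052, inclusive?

19

Occurrences land 28·i days after 28 July 2050 for i = 0, 1, 2, …
31 October 2050 is 95 days after the start; 95 ÷ 28 = 3 remainder 11; since the remainder is 11, round up to i = 4. First occurrence in the window: #5 on 17 November 2050 (4×28 = 112 days in).
20 April 2052 is 632 days after the start; 632 ÷ 28 = 22 remainder 16. Last occurrence in the window: #23 on 4 April 2052.
Occurrences #5 through #23: 19 in total.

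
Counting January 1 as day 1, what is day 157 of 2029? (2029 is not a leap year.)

January has 31 days (157 − 31 = 126 remain).
February has 28 days (126 − 28 = 98 remain).
March has 31 days (98 − 31 = 67 remain).
April has 30 days (67 − 30 = 37 remain).
May has 31 days (37 − 31 = 6 remain).
6 into June → June 6.

June 6, 2029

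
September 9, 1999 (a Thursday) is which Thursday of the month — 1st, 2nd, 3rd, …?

2nd

Day 9 falls in week ⌈9/7⌉ of the month.
Days 1–7 hold the 1st Thursday, 8–14 the 2nd, 15–21 the 3rd, 22–28 the 4th, 29–31 the 5th.
9 is in the range for the 2nd.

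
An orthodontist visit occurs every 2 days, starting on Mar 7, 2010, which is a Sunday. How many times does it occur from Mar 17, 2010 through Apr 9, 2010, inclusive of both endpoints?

12

Occurrences land 2·i days after Mar 7, 2010 for i = 0, 1, 2, …
Mar 17, 2010 is 10 days after the start; 10 ÷ 2 = 5 remainder 0. First occurrence in the window: #6 on Mar 17, 2010 (5×2 = 10 days in).
Apr 9, 2010 is 33 days after the start; 33 ÷ 2 = 16 remainder 1. Last occurrence in the window: #17 on Apr 8, 2010.
Occurrences #6 through #17: 12 in total.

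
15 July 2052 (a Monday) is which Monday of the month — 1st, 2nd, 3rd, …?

Day 15 falls in week ⌈15/7⌉ of the month.
Days 1–7 hold the 1st Monday, 8–14 the 2nd, 15–21 the 3rd, 22–28 the 4th, 29–31 the 5th.
15 is in the range for the 3rd.

3rd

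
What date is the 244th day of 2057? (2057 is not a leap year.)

1 September 2057

January has 31 days (244 − 31 = 213 remain).
February has 28 days (213 − 28 = 185 remain).
March has 31 days (185 − 31 = 154 remain).
April has 30 days (154 − 30 = 124 remain).
May has 31 days (124 − 31 = 93 remain).
June has 30 days (93 − 30 = 63 remain).
July has 31 days (63 − 31 = 32 remain).
August has 31 days (32 − 31 = 1 remain).
1 into September → September 1.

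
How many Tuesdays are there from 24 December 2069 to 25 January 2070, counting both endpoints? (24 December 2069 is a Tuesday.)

5

24 December 2069 is a Tuesday; the first Tuesday on or after it is 24 December 2069.
From 24 December 2069 to 25 January 2070: 7 + 25 = 32 days (rest of December, January).
32 ÷ 7 = 4 full weeks with remainder 4, so 4 more Tuesdays after the first → 5.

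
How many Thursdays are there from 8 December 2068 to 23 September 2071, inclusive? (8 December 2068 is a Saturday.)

145

8 December 2068 is a Saturday; the first Thursday on or after it is 13 December 2068 (5 days later).
From 13 December 2068 to 23 September 2071: 18 + 365 + 365 + 266 = 1014 days (rest of 2068, 2069, 2070, to 23 September 2071 in 2071).
1014 ÷ 7 = 144 full weeks with remainder 6, so 144 more Thursdays after the first → 145.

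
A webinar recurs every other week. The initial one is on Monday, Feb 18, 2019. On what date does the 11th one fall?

The 11th occurrence is 10 intervals after the first: 10 × 14 = 140 days after Feb 18, 2019.
Feb has 28 days — 10 days to the end of Feb leaves 130.
Mar has 31 days (99 left).
Apr has 30 days (69 left).
May has 31 days (38 left).
Jun has 30 days (8 left).
8 days into Jul → Jul 8, 2019.

Jul 8, 2019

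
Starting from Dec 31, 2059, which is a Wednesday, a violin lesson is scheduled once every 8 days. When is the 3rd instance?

The 3rd occurrence is 2 intervals after the first: 2 × 8 = 16 days after Dec 31, 2059.
Dec has 31 days — 0 days to the end of Dec leaves 16.
16 days into Jan → Jan 16, 2060.

Jan 16, 2060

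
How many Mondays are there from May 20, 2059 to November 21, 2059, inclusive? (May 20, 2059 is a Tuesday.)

May 20, 2059 is a Tuesday; the first Monday on or after it is May 26, 2059 (6 days later).
From May 26, 2059 to November 21, 2059: 5 + 30 + 31 + 31 + 30 + 31 + 21 = 179 days (rest of May, June, July, August, September, October, November).
179 ÷ 7 = 25 full weeks with remainder 4, so 25 more Mondays after the first → 26.

26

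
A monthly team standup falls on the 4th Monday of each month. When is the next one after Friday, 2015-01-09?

January 2015 starts on a Thursday; its first Monday is the 5th, so the 4th Monday is the 26th — 2015-01-26.
2015-01-26 is after 2015-01-09, so that is the next one.

2015-01-26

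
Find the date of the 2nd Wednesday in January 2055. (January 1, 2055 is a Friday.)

13 January 2055

January 2055 begins on a Friday, so the first Wednesday is January 6 (5 days later).
The 2nd Wednesday is 1 weeks later: 6 + 7 = 13.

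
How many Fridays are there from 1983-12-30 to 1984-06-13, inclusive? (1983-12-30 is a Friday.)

24

1983-12-30 is a Friday; the first Friday on or after it is 1983-12-30.
From 1983-12-30 to 1984-06-13: 1 + 31 + 29 + 31 + 30 + 31 + 13 = 166 days (rest of December, January, February, March, April, May, June).
166 ÷ 7 = 23 full weeks with remainder 5, so 23 more Fridays after the first → 24.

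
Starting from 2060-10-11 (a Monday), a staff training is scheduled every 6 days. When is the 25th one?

The 25th occurrence is 24 intervals after the first: 24 × 6 = 144 days after 2060-10-11.
October has 31 days — 20 days to the end of October leaves 124.
November has 30 days (94 left).
December has 31 days (63 left).
January has 31 days (32 left).
February has 28 days (4 left).
4 days into March → 2061-03-04.

2061-03-04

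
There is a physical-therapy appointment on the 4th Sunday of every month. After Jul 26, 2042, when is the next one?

Jul 27, 2042

Jul 2042 starts on a Tuesday; its first Sunday is the 6th, so the 4th Sunday is the 27th — Jul 27, 2042.
Jul 27, 2042 is after Jul 26, 2042, so that is the next one.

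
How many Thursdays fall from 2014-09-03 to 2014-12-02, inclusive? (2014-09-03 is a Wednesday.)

13

2014-09-03 is a Wednesday; the first Thursday on or after it is 2014-09-04 (1 day later).
From 2014-09-04 to 2014-12-02: 26 + 31 + 30 + 2 = 89 days (rest of September, October, November, December).
89 ÷ 7 = 12 full weeks with remainder 5, so 12 more Thursdays after the first → 13.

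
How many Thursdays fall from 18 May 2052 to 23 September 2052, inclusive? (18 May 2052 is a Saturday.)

18

18 May 2052 is a Saturday; the first Thursday on or after it is 23 May 2052 (5 days later).
From 23 May 2052 to 23 September 2052: 8 + 30 + 31 + 31 + 23 = 123 days (rest of May, June, July, August, September).
123 ÷ 7 = 17 full weeks with remainder 4, so 17 more Thursdays after the first → 18.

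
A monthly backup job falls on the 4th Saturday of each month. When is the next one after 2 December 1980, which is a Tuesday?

December 1980 starts on a Monday; its first Saturday is the 6th, so the 4th Saturday is the 27th — 27 December 1980.
27 December 1980 is after 2 December 1980, so that is the next one.

27 December 1980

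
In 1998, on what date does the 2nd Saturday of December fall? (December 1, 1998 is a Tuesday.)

December 1998 begins on a Tuesday, so the first Saturday is December 5 (4 days later).
The 2nd Saturday is 1 weeks later: 5 + 7 = 12.

1998-12-12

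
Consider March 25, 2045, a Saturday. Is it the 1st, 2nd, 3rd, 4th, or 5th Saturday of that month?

Day 25 falls in week ⌈25/7⌉ of the month.
Days 1–7 hold the 1st Saturday, 8–14 the 2nd, 15–21 the 3rd, 22–28 the 4th, 29–31 the 5th.
25 is in the range for the 4th.

4th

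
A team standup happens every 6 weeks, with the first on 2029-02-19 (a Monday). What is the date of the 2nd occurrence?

2029-04-02

The 2nd occurrence is 1 interval after the first: 1 × 42 = 42 days after 2029-02-19.
February has 28 days — 9 days to the end of February leaves 33.
March has 31 days (2 left).
2 days into April → 2029-04-02.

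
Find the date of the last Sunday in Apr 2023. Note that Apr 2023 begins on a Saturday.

Apr 30, 2023

Apr 2023 begins on a Saturday, so the first Sunday is Apr 2 (1 day later).
Apr 2023 has 30 days. Adding weeks: 2, 9, 16, 23, 30 — the last one ≤ 30 is the 30th.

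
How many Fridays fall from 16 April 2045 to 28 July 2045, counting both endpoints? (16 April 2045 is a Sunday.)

16 April 2045 is a Sunday; the first Friday on or after it is 21 April 2045 (5 days later).
From 21 April 2045 to 28 July 2045: 9 + 31 + 30 + 28 = 98 days (rest of April, May, June, July).
98 ÷ 7 = 14 full weeks with remainder 0, so 14 more Fridays after the first → 15.

15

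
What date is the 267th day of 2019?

Sep 24, 2019

Jan has 31 days (267 − 31 = 236 remain).
Feb has 28 days (236 − 28 = 208 remain).
Mar has 31 days (208 − 31 = 177 remain).
Apr has 30 days (177 − 30 = 147 remain).
May has 31 days (147 − 31 = 116 remain).
Jun has 30 days (116 − 30 = 86 remain).
Jul has 31 days (86 − 31 = 55 remain).
Aug has 31 days (55 − 31 = 24 remain).
24 into Sep → Sep 24.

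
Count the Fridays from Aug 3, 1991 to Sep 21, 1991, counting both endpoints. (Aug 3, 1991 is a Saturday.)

Aug 3, 1991 is a Saturday; the first Friday on or after it is Aug 9, 1991 (6 days later).
From Aug 9, 1991 to Sep 21, 1991: 22 + 21 = 43 days (rest of Aug, Sep).
43 ÷ 7 = 6 full weeks with remainder 1, so 6 more Fridays after the first → 7.

7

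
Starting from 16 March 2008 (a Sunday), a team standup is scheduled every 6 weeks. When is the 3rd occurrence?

8 June 2008

The 3rd occurrence is 2 intervals after the first: 2 × 42 = 84 days after 16 March 2008.
March has 31 days — 15 days to the end of March leaves 69.
April has 30 days (39 left).
May has 31 days (8 left).
8 days into June → 8 June 2008.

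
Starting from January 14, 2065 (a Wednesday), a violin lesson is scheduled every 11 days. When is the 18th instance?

The 18th occurrence is 17 intervals after the first: 17 × 11 = 187 days after January 14, 2065.
January has 31 days — 17 days to the end of January leaves 170.
February has 28 days (142 left).
March has 31 days (111 left).
April has 30 days (81 left).
May has 31 days (50 left).
June has 30 days (20 left).
20 days into July → July 20, 2065.

July 20, 2065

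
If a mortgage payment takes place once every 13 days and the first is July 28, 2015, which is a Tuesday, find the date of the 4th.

September 5, 2015

The 4th occurrence is 3 intervals after the first: 3 × 13 = 39 days after July 28, 2015.
July has 31 days — 3 days to the end of July leaves 36.
August has 31 days (5 left).
5 days into September → September 5, 2015.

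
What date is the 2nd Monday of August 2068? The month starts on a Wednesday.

August 2068 begins on a Wednesday, so the first Monday is August 6 (5 days later).
The 2nd Monday is 1 weeks later: 6 + 7 = 13.

August 13, 2068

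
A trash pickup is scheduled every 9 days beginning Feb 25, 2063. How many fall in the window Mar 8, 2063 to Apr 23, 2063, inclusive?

Occurrences land 9·i days after Feb 25, 2063 for i = 0, 1, 2, …
Mar 8, 2063 is 11 days after the start; 11 ÷ 9 = 1 remainder 2; since the remainder is 2, round up to i = 2. First occurrence in the window: #3 on Mar 15, 2063 (2×9 = 18 days in).
Apr 23, 2063 is 57 days after the start; 57 ÷ 9 = 6 remainder 3. Last occurrence in the window: #7 on Apr 20, 2063.
Occurrences #3 through #7: 5 in total.

5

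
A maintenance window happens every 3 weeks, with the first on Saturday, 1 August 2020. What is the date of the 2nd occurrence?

The 2nd occurrence is 1 interval after the first: 1 × 21 = 21 days after 1 August 2020.
21 days later is 22 August 2020.

22 August 2020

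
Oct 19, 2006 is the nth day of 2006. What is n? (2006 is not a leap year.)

292

Days in months before Oct: 31 + 28 + 31 + 30 + 31 + 30 + 31 + 31 + 30 = 273.
Plus 19 days into Oct → day 292.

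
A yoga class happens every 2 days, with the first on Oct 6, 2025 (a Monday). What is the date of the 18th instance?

Nov 9, 2025

The 18th occurrence is 17 intervals after the first: 17 × 2 = 34 days after Oct 6, 2025.
Oct has 31 days — 25 days to the end of Oct leaves 9.
9 days into Nov → Nov 9, 2025.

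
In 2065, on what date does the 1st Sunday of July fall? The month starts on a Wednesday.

July 2065 begins on a Wednesday, so the first Sunday is July 5 (4 days later).

5 July 2065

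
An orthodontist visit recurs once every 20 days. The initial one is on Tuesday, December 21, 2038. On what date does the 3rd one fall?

January 30, 2039

The 3rd occurrence is 2 intervals after the first: 2 × 20 = 40 days after December 21, 2038.
December has 31 days — 10 days to the end of December leaves 30.
30 days into January → January 30, 2039.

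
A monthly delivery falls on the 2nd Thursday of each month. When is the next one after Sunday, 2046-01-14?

2046-02-08

January 2046 starts on a Monday; its first Thursday is the 4th, so the 2nd Thursday is the 11th — 2046-01-11.
That is not after 2046-01-14, so look at February 2046.
February 2046 starts on a Thursday; its first Thursday is the 1st, so the 2nd Thursday is the 8th — 2046-02-08.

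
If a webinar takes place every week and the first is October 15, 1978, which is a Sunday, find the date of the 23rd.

March 18, 1979

The 23rd occurrence is 22 intervals after the first: 22 × 7 = 154 days after October 15, 1978.
October has 31 days — 16 days to the end of October leaves 138.
November has 30 days (108 left).
December has 31 days (77 left).
January has 31 days (46 left).
February has 28 days (18 left).
18 days into March → March 18, 1979.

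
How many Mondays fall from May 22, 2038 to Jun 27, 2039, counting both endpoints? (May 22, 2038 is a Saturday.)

May 22, 2038 is a Saturday; the first Monday on or after it is May 24, 2038 (2 days later).
From May 24, 2038 to Jun 27, 2039: 221 + 178 = 399 days (rest of 2038, to Jun 27, 2039 in 2039).
399 ÷ 7 = 57 full weeks with remainder 0, so 57 more Mondays after the first → 58.

58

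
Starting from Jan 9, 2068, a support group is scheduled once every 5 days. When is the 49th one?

Sep 5, 2068

The 49th occurrence is 48 intervals after the first: 48 × 5 = 240 days after Jan 9, 2068.
Jan has 31 days — 22 days to the end of Jan leaves 218.
Feb has 29 days (189 left).
Mar has 31 days (158 left).
Apr has 30 days (128 left).
May has 31 days (97 left).
Jun has 30 days (67 left).
Jul has 31 days (36 left).
Aug has 31 days (5 left).
5 days into Sep → Sep 5, 2068.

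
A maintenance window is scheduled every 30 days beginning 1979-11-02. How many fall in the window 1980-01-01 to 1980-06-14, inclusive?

Occurrences land 30·i days after 1979-11-02 for i = 0, 1, 2, …
1980-01-01 is 60 days after the start; 60 ÷ 30 = 2 remainder 0. First occurrence in the window: #3 on 1980-01-01 (2×30 = 60 days in).
1980-06-14 is 225 days after the start; 225 ÷ 30 = 7 remainder 15. Last occurrence in the window: #8 on 1980-05-30.
Occurrences #3 through #8: 6 in total.

6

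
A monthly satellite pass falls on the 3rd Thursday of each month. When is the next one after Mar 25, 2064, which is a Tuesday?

Apr 17, 2064

Mar 2064 starts on a Saturday; its first Thursday is the 6th, so the 3rd Thursday is the 20th — Mar 20, 2064.
That is not after Mar 25, 2064, so look at Apr 2064.
Apr 2064 starts on a Tuesday; its first Thursday is the 3rd, so the 3rd Thursday is the 17th — Apr 17, 2064.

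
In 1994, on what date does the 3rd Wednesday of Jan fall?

Jan 1994 begins on a Saturday, so the first Wednesday is Jan 5 (4 days later).
The 3rd Wednesday is 2 weeks later: 5 + 14 = 19.

Jan 19, 1994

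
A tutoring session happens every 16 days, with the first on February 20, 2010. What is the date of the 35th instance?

The 35th occurrence is 34 intervals after the first: 34 × 16 = 544 days after February 20, 2010.
February has 28 days — 8 days to the end of February leaves 536.
From end of February to end of 2010 is 306 days (230 left).
January has 31 days (199 left).
February has 28 days (171 left).
March has 31 days (140 left).
April has 30 days (110 left).
May has 31 days (79 left).
June has 30 days (49 left).
July has 31 days (18 left).
18 days into August → August 18, 2011.

August 18, 2011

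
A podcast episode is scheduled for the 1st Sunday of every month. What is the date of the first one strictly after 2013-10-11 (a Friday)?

2013-11-03

October 2013 starts on a Tuesday, so its 1st Sunday is 2013-10-06 (5 days in).
That is not after 2013-10-11, so look at November 2013.
November 2013 starts on a Friday, so its 1st Sunday is 2013-11-03 (2 days in).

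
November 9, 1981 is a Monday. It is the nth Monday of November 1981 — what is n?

2nd

Day 9 falls in week ⌈9/7⌉ of the month.
Days 1–7 hold the 1st Monday, 8–14 the 2nd, 15–21 the 3rd, 22–28 the 4th, 29–31 the 5th.
9 is in the range for the 2nd.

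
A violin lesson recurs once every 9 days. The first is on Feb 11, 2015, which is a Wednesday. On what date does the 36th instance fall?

The 36th occurrence is 35 intervals after the first: 35 × 9 = 315 days after Feb 11, 2015.
Feb has 28 days — 17 days to the end of Feb leaves 298.
Mar has 31 days (267 left).
Apr has 30 days (237 left).
May has 31 days (206 left).
Jun has 30 days (176 left).
Jul has 31 days (145 left).
Aug has 31 days (114 left).
Sep has 30 days (84 left).
Oct has 31 days (53 left).
Nov has 30 days (23 left).
23 days into Dec → Dec 23, 2015.

Dec 23, 2015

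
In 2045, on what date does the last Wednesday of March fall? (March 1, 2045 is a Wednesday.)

March 2045 begins on a Wednesday, so the first Wednesday is March 1.
March 2045 has 31 days. Adding weeks: 1, 8, 15, 22, 29 — the last one ≤ 31 is the 29th.

2045-03-29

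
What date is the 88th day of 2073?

January has 31 days (88 − 31 = 57 remain).
February has 28 days (57 − 28 = 29 remain).
29 into March → March 29.

2073-03-29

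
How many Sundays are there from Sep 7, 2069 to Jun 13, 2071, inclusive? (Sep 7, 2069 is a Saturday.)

Sep 7, 2069 is a Saturday; the first Sunday on or after it is Sep 8, 2069 (1 day later).
From Sep 8, 2069 to Jun 13, 2071: 114 + 365 + 164 = 643 days (rest of 2069, 2070, to Jun 13, 2071 in 2071).
643 ÷ 7 = 91 full weeks with remainder 6, so 91 more Sundays after the first → 92.

92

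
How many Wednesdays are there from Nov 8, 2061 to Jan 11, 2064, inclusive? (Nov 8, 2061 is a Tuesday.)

114

Nov 8, 2061 is a Tuesday; the first Wednesday on or after it is Nov 9, 2061 (1 day later).
From Nov 9, 2061 to Jan 11, 2064: 52 + 365 + 365 + 11 = 793 days (rest of 2061, 2062, 2063, to Jan 11, 2064 in 2064).
793 ÷ 7 = 113 full weeks with remainder 2, so 113 more Wednesdays after the first → 114.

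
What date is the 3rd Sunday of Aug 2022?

Aug 2022 begins on a Monday, so the first Sunday is Aug 7 (6 days later).
The 3rd Sunday is 2 weeks later: 7 + 14 = 21.

Aug 21, 2022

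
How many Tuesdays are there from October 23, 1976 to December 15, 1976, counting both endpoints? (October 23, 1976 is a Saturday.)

October 23, 1976 is a Saturday; the first Tuesday on or after it is October 26, 1976 (3 days later).
From October 26, 1976 to December 15, 1976: 5 + 30 + 15 = 50 days (rest of October, November, December).
50 ÷ 7 = 7 full weeks with remainder 1, so 7 more Tuesdays after the first → 8.

8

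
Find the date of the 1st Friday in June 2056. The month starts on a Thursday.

2 June 2056

June 2056 begins on a Thursday, so the first Friday is June 2 (1 day later).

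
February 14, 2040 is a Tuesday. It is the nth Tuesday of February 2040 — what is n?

Day 14 falls in week ⌈14/7⌉ of the month.
Days 1–7 hold the 1st Tuesday, 8–14 the 2nd, 15–21 the 3rd, 22–28 the 4th, 29–31 the 5th.
14 is in the range for the 2nd.

2nd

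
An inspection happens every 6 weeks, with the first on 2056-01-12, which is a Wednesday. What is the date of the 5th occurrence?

The 5th occurrence is 4 intervals after the first: 4 × 42 = 168 days after 2056-01-12.
January has 31 days — 19 days to the end of January leaves 149.
February has 29 days (120 left).
March has 31 days (89 left).
April has 30 days (59 left).
May has 31 days (28 left).
28 days into June → 2056-06-28.

2056-06-28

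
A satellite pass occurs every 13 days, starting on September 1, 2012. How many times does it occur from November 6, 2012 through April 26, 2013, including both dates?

Occurrences land 13·i days after September 1, 2012 for i = 0, 1, 2, …
November 6, 2012 is 66 days after the start; 66 ÷ 13 = 5 remainder 1; since the remainder is 1, round up to i = 6. First occurrence in the window: #7 on November 18, 2012 (6×13 = 78 days in).
April 26, 2013 is 237 days after the start; 237 ÷ 13 = 18 remainder 3. Last occurrence in the window: #19 on April 23, 2013.
Occurrences #7 through #19: 13 in total.

13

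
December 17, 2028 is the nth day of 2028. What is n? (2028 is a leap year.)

Days in months before December: 31 + 29 + 31 + 30 + 31 + 30 + 31 + 31 + 30 + 31 + 30 = 335.
Plus 17 days into December → day 352.

352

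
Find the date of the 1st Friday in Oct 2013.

Oct 2013 begins on a Tuesday, so the first Friday is Oct 4 (3 days later).

Oct 4, 2013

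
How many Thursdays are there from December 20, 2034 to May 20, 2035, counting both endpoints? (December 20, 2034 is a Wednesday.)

December 20, 2034 is a Wednesday; the first Thursday on or after it is December 21, 2034 (1 day later).
From December 21, 2034 to May 20, 2035: 10 + 31 + 28 + 31 + 30 + 20 = 150 days (rest of December, January, February, March, April, May).
150 ÷ 7 = 21 full weeks with remainder 3, so 21 more Thursdays after the first → 22.

22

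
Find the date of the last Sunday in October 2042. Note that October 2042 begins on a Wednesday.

26 October 2042

October 2042 begins on a Wednesday, so the first Sunday is October 5 (4 days later).
October 2042 has 31 days. Adding weeks: 5, 12, 19, 26 — the last one ≤ 31 is the 26th.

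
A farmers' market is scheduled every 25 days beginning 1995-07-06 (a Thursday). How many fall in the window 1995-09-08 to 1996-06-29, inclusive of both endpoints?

Occurrences land 25·i days after 1995-07-06 for i = 0, 1, 2, …
1995-09-08 is 64 days after the start; 64 ÷ 25 = 2 remainder 14; since the remainder is 14, round up to i = 3. First occurrence in the window: #4 on 1995-09-19 (3×25 = 75 days in).
1996-06-29 is 359 days after the start; 359 ÷ 25 = 14 remainder 9. Last occurrence in the window: #15 on 1996-06-20.
Occurrences #4 through #15: 12 in total.

12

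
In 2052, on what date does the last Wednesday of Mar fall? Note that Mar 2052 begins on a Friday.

Mar 2052 begins on a Friday, so the first Wednesday is Mar 6 (5 days later).
Mar 2052 has 31 days. Adding weeks: 6, 13, 20, 27 — the last one ≤ 31 is the 27th.

Mar 27, 2052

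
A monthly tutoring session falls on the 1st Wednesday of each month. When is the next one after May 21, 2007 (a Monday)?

May 2007 starts on a Tuesday, so its 1st Wednesday is May 2, 2007 (1 day in).
That is not after May 21, 2007, so look at Jun 2007.
Jun 2007 starts on a Friday, so its 1st Wednesday is Jun 6, 2007 (5 days in).

Jun 6, 2007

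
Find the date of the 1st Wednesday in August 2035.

The first Wednesday of August 2035 is August 1.

August 1, 2035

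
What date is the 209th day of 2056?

January has 31 days (209 − 31 = 178 remain).
February has 29 days (178 − 29 = 149 remain).
March has 31 days (149 − 31 = 118 remain).
April has 30 days (118 − 30 = 88 remain).
May has 31 days (88 − 31 = 57 remain).
June has 30 days (57 − 30 = 27 remain).
27 into July → July 27.

27 July 2056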